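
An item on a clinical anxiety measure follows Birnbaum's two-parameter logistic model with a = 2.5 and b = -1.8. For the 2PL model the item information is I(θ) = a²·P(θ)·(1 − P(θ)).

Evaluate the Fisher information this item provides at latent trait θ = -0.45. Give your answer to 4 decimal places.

0.1999

P = 1/(1+e^{-3.3750}) = 0.9669
P(1−P) = 0.9669 × 0.0331 = 0.0320
I = a² × P(1−P) = 2.5² × 0.0320 = 0.19995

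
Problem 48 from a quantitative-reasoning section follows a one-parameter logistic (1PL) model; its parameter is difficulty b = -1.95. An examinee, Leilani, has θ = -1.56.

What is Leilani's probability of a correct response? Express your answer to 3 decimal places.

P(θ) = 1 / (1 + exp(−(θ − b)))
Exponent: (-1.56 − (-1.95)) = 0.3900
1/(1 + e^{-0.3900}) = 0.5963
P = 0.5963

0.596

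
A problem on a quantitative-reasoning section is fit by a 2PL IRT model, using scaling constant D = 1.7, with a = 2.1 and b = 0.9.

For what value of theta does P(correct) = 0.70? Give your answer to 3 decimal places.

P(theta) = 1 / (1 + exp(−D·a(theta − b)))
logit = ln(0.7000/0.3000) = 0.8473
theta = b + logit/(1.7·a) = 0.9 + 0.8473/3.5700 = 1.1373

1.137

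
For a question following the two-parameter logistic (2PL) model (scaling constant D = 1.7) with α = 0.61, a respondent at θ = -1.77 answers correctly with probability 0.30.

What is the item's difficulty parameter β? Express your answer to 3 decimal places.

P(θ) = 1 / (1 + exp(−D·α(θ − β)))
logit(0.30) = ln(0.30/0.70) = -0.8473
β = θ − logit/(1.7·α) = -1.77 − (-0.8473)/1.0370 = -0.9529

-0.953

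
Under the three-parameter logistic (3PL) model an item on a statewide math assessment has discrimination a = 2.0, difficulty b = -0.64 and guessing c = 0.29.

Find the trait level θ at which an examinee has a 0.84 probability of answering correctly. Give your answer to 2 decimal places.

-0.02

P(θ) = c + (1 − c) · 1 / (1 + exp(−a(θ − b)))
Remove guessing floor: (0.84 − 0.29)/(1 − 0.29) = 0.7746
logit = ln(0.7746/0.2254) = 1.2347
θ = b + logit/(a) = -0.64 + 1.2347/2.0000 = -0.0226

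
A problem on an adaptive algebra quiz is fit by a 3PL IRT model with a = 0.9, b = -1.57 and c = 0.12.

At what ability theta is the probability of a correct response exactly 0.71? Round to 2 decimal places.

P(theta) = c + (1 − c) · 1 / (1 + exp(−a(theta − b)))
Remove guessing floor: (0.71 − 0.12)/(1 − 0.12) = 0.6705
logit = ln(0.6705/0.3295) = 0.7102
theta = b + logit/(a) = -1.57 + 0.7102/0.9000 = -0.7808

-0.78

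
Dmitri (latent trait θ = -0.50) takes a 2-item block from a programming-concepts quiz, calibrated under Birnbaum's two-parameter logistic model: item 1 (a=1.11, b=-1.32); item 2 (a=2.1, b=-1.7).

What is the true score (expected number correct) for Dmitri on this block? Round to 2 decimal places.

P(θ) = 1 / (1 + exp(−a(θ − b)))
P_1 = 1/(1+e^{-0.9102}) = 0.7130
P_2 = 1/(1+e^{-2.5200}) = 0.9255
E[score] = 0.7130 + 0.9255 = 1.6386

1.64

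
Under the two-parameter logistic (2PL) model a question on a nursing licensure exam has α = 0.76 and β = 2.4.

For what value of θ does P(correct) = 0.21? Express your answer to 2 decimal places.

0.66

P(θ) = 1 / (1 + exp(−α(θ − β)))
logit = ln(0.2100/0.7900) = -1.3249
θ = β + logit/(α) = 2.4 + (-1.3249)/0.7600 = 0.6567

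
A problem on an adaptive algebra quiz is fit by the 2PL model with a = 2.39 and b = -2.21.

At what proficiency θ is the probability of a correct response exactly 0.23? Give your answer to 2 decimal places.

P(θ) = 1 / (1 + exp(−a(θ − b)))
logit = ln(0.2300/0.7700) = -1.2083
θ = b + logit/(a) = -2.21 + (-1.2083)/2.3900 = -2.7156

-2.72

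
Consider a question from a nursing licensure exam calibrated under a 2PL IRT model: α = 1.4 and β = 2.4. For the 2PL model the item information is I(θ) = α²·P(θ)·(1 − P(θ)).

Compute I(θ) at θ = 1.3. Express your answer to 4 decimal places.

0.2849

P = 1/(1+e^{1.5400}) = 0.1765
P(1−P) = 0.1765 × 0.8235 = 0.1454
I = α² × P(1−P) = 1.4² × 0.1454 = 0.28493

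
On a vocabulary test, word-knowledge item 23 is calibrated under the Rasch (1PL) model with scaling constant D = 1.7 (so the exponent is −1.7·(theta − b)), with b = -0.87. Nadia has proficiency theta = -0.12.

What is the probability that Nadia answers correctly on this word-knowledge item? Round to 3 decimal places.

P(theta) = 1 / (1 + exp(−D·(theta − b)))
Exponent: 1.7 × (-0.12 − (-0.87)) = 1.2750
1/(1 + e^{-1.2750}) = 0.7816
P = 0.7816

0.782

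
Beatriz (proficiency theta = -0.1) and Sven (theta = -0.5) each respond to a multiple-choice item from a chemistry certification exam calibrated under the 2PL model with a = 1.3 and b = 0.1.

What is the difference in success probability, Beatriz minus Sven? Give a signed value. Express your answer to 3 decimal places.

0.121

P(theta) = 1 / (1 + exp(−a(theta − b)))
P(Beatriz) = 0.4354  [exponent -0.2600]
P(Sven) = 0.3143  [exponent -0.7800]
Difference = 0.4354 − 0.3143 = 0.1210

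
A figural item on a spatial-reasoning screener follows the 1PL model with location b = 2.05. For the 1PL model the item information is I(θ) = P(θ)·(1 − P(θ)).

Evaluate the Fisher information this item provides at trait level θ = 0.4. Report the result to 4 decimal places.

0.1352

P = 1/(1+e^{1.6500}) = 0.1611
P(1−P) = 0.1611 × 0.8389 = 0.1352
I = P(1−P) = 0.13515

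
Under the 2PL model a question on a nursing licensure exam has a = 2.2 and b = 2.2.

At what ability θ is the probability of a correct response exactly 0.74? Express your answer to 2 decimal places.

P(θ) = 1 / (1 + exp(−a(θ − b)))
logit = ln(0.7400/0.2600) = 1.0460
θ = b + logit/(a) = 2.2 + 1.0460/2.2000 = 2.6754

2.68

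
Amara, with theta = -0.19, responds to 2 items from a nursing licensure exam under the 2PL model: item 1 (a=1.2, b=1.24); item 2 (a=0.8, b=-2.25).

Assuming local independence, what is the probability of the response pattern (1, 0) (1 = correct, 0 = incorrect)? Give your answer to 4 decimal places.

0.0246

P(theta) = 1 / (1 + exp(−a(theta − b)))
P_1 = 1/(1+e^{1.7160}) = 0.1524
P_2 = 1/(1+e^{-1.6480}) = 0.8386
L = P_1 × (1−P_2) = 0.1524 × 0.1614 = 0.02459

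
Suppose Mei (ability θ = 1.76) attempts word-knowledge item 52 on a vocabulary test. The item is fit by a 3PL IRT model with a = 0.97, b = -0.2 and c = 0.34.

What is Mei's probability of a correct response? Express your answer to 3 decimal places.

0.914

P(θ) = c + (1 − c) · 1 / (1 + exp(−a(θ − b)))
Exponent: 0.97 × (1.76 − (-0.2)) = 1.9012
1/(1 + e^{-1.9012}) = 0.8700
P = 0.34 + 0.66 × 0.8700 = 0.9142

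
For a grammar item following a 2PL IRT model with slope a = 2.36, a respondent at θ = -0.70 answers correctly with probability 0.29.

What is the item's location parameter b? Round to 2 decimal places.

P(θ) = 1 / (1 + exp(−a(θ − b)))
logit(0.29) = ln(0.29/0.71) = -0.8954
b = θ − logit/(a) = -0.70 − (-0.8954)/2.3600 = -0.3206

-0.32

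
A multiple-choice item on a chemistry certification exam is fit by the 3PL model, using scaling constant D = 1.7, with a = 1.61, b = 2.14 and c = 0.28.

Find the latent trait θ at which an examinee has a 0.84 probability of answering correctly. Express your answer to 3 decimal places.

P(θ) = c + (1 − c) · 1 / (1 + exp(−D·a(θ − b)))
Remove guessing floor: (0.84 − 0.28)/(1 − 0.28) = 0.7778
logit = ln(0.7778/0.2222) = 1.2528
θ = b + logit/(1.7·a) = 2.14 + 1.2528/2.7370 = 2.5977

2.598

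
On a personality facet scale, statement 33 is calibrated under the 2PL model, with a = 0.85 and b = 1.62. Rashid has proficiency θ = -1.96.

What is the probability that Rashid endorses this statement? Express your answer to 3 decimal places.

P(θ) = 1 / (1 + exp(−a(θ − b)))
Exponent: 0.85 × (-1.96 − 1.62) = -3.0430
1/(1 + e^{3.0430}) = 0.0455

0.046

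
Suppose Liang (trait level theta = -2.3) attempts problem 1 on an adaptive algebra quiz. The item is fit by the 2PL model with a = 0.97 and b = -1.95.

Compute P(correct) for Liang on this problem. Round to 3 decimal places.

P(theta) = 1 / (1 + exp(−a(theta − b)))
Exponent: 0.97 × (-2.3 − (-1.95)) = -0.3395
1/(1 + e^{0.3395}) = 0.4159

0.416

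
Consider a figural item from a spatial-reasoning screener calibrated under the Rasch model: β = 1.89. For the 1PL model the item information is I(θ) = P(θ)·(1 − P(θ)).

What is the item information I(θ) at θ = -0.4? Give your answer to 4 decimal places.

0.0835

P = 1/(1+e^{2.2900}) = 0.0920
P(1−P) = 0.0920 × 0.9080 = 0.0835
I = P(1−P) = 0.08350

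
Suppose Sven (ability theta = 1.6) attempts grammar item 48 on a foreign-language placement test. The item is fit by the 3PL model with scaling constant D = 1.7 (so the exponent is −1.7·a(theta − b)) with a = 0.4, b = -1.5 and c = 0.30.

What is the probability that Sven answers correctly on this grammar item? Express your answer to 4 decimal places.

0.9242

P(theta) = c + (1 − c) · 1 / (1 + exp(−D·a(theta − b)))
Exponent: 1.7 × 0.4 × (1.6 − (-1.5)) = 2.1080
1/(1 + e^{-2.1080}) = 0.8917
P = 0.30 + 0.70 × 0.8917 = 0.9242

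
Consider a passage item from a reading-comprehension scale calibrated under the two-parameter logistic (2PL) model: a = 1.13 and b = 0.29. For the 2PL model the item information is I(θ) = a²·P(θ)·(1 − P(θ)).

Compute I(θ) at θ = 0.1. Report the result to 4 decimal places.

P = 1/(1+e^{0.2147}) = 0.4465
P(1−P) = 0.4465 × 0.5535 = 0.2471
I = a² × P(1−P) = 1.13² × 0.2471 = 0.31557

0.3156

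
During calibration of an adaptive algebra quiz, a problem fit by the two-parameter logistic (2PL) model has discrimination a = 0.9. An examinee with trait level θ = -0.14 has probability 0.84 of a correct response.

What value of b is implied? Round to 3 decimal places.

P(θ) = 1 / (1 + exp(−a(θ − b)))
logit(0.84) = ln(0.84/0.16) = 1.6582
b = θ − logit/(a) = -0.14 − 1.6582/0.9000 = -1.9825

-1.982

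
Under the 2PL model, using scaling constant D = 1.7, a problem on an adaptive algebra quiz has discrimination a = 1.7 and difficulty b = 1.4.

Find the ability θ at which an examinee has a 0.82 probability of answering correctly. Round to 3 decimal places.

1.925

P(θ) = 1 / (1 + exp(−D·a(θ − b)))
logit = ln(0.8200/0.1800) = 1.5163
θ = b + logit/(1.7·a) = 1.4 + 1.5163/2.8900 = 1.9247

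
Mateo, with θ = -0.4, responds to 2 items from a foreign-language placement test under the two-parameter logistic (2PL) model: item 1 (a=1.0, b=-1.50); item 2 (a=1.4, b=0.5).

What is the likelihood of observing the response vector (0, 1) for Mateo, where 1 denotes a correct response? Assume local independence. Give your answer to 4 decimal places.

P(θ) = 1 / (1 + exp(−a(θ − b)))
P_1 = 1/(1+e^{-1.1000}) = 0.7503
P_2 = 1/(1+e^{1.2600}) = 0.2210
L = (1−P_1) × P_2 = 0.2497 × 0.2210 = 0.05519

0.0552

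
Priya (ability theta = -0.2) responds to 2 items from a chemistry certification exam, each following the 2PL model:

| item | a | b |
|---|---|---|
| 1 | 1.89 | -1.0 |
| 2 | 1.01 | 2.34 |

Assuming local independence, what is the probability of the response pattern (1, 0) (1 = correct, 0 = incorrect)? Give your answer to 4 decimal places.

P(theta) = 1 / (1 + exp(−a(theta − b)))
P_1 = 1/(1+e^{-1.5120}) = 0.8194
P_2 = 1/(1+e^{2.5654}) = 0.0714
L = P_1 × (1−P_2) = 0.8194 × 0.9286 = 0.76086

0.7609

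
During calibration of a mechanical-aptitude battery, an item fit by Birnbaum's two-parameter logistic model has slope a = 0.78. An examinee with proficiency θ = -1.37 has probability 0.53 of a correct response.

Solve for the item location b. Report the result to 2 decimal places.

P(θ) = 1 / (1 + exp(−a(θ − b)))
logit(0.53) = ln(0.53/0.47) = 0.1201
b = θ − logit/(a) = -1.37 − 0.1201/0.7800 = -1.5240

-1.52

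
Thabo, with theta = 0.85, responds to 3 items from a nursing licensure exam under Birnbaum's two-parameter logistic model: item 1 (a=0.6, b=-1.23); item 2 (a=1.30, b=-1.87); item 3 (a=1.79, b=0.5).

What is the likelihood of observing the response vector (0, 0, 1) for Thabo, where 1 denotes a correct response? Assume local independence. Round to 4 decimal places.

0.0041

P(theta) = 1 / (1 + exp(−a(theta − b)))
P_1 = 1/(1+e^{-1.2480}) = 0.7770
P_2 = 1/(1+e^{-3.5360}) = 0.9717
P_3 = 1/(1+e^{-0.6265}) = 0.6517
L = (1−P_1) × (1−P_2) × P_3 = 0.2230 × 0.0283 × 0.6517 = 0.00411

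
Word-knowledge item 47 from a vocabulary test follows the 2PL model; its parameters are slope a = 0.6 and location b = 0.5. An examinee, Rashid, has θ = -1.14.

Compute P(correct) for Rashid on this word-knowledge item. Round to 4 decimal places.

0.2721

P(θ) = 1 / (1 + exp(−a(θ − b)))
Exponent: 0.6 × (-1.14 − 0.5) = -0.9840
1/(1 + e^{0.9840}) = 0.2721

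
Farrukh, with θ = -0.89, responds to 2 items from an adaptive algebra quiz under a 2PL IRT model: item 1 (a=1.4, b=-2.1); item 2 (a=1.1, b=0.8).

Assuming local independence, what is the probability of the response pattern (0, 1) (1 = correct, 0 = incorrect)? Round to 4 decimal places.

P(θ) = 1 / (1 + exp(−a(θ − b)))
P_1 = 1/(1+e^{-1.6940}) = 0.8447
P_2 = 1/(1+e^{1.8590}) = 0.1348
L = (1−P_1) × P_2 = 0.1553 × 0.1348 = 0.02093

0.0209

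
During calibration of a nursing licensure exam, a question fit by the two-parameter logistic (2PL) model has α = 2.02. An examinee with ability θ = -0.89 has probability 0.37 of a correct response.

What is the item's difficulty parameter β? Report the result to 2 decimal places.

P(θ) = 1 / (1 + exp(−α(θ − β)))
logit(0.37) = ln(0.37/0.63) = -0.5322
β = θ − logit/(α) = -0.89 − (-0.5322)/2.0200 = -0.6265

-0.63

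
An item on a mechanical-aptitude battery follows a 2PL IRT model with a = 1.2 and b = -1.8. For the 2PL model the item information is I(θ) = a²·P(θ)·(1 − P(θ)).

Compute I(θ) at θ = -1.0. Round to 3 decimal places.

0.288

P = 1/(1+e^{-0.9600}) = 0.7231
P(1−P) = 0.7231 × 0.2769 = 0.2002
I = a² × P(1−P) = 1.2² × 0.2002 = 0.28831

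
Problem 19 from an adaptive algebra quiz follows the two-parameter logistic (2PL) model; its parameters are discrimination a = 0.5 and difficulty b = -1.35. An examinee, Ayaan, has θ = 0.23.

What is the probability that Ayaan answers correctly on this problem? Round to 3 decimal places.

P(θ) = 1 / (1 + exp(−a(θ − b)))
Exponent: 0.5 × (0.23 − (-1.35)) = 0.7900
1/(1 + e^{-0.7900}) = 0.6878

0.688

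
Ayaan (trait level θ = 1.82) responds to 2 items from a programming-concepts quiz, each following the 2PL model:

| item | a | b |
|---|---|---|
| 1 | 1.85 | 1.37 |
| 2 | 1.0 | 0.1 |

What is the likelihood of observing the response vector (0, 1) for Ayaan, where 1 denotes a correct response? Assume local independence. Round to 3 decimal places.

0.257

P(θ) = 1 / (1 + exp(−a(θ − b)))
P_1 = 1/(1+e^{-0.8325}) = 0.6969
P_2 = 1/(1+e^{-1.7200}) = 0.8481
L = (1−P_1) × P_2 = 0.3031 × 0.8481 = 0.25708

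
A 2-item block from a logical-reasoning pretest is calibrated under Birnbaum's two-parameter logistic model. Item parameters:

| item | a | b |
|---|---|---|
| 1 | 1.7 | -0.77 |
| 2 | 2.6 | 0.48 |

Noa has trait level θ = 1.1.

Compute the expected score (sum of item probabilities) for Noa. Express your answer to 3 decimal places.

1.794

P(θ) = 1 / (1 + exp(−a(θ − b)))
P_1 = 1/(1+e^{-3.1790}) = 0.9600
P_2 = 1/(1+e^{-1.6120}) = 0.8337
E[score] = 0.9600 + 0.8337 = 1.7937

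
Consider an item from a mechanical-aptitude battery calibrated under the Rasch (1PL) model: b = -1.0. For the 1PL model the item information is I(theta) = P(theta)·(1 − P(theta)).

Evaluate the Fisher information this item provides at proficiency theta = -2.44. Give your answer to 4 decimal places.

P = 1/(1+e^{1.4400}) = 0.1915
P(1−P) = 0.1915 × 0.8085 = 0.1549
I = P(1−P) = 0.15486

0.1549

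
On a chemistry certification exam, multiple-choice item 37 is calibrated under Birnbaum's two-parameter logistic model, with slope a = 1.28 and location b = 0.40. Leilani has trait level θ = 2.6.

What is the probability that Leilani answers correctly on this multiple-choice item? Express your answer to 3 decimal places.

P(θ) = 1 / (1 + exp(−a(θ − b)))
Exponent: 1.28 × (2.6 − 0.40) = 2.8160
1/(1 + e^{-2.8160}) = 0.9435

0.944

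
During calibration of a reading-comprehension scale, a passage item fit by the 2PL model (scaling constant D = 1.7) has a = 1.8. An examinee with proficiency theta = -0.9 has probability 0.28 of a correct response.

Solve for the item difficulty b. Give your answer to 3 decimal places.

P(theta) = 1 / (1 + exp(−D·a(theta − b)))
logit(0.28) = ln(0.28/0.72) = -0.9445
b = theta − logit/(1.7·a) = -0.9 − (-0.9445)/3.0600 = -0.5914

-0.591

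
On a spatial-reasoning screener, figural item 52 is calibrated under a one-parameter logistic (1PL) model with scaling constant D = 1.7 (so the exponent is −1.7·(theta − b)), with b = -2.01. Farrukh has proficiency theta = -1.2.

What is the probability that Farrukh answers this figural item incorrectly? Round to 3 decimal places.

0.201

P(theta) = 1 / (1 + exp(−D·(theta − b)))
Exponent: 1.7 × (-1.2 − (-2.01)) = 1.3770
1/(1 + e^{-1.3770}) = 0.7985
P = 0.7985
P(incorrect) = 1 − 0.7985 = 0.2015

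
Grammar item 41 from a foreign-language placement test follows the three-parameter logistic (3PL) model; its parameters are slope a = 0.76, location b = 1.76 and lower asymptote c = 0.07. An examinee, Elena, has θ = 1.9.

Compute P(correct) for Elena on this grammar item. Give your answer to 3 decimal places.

P(θ) = c + (1 − c) · 1 / (1 + exp(−a(θ − b)))
Exponent: 0.76 × (1.9 − 1.76) = 0.1064
1/(1 + e^{-0.1064}) = 0.5266
P = 0.07 + 0.93 × 0.5266 = 0.5597

0.560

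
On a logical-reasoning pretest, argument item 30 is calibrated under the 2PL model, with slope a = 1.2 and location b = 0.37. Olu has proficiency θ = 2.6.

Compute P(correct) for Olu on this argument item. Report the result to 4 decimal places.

0.9356

P(θ) = 1 / (1 + exp(−a(θ − b)))
Exponent: 1.2 × (2.6 − 0.37) = 2.6760
1/(1 + e^{-2.6760}) = 0.9356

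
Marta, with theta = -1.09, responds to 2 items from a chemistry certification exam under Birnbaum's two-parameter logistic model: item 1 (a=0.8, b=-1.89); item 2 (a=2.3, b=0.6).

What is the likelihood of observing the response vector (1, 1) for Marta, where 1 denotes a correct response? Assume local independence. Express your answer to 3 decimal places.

P(theta) = 1 / (1 + exp(−a(theta − b)))
P_1 = 1/(1+e^{-0.6400}) = 0.6548
P_2 = 1/(1+e^{3.8870}) = 0.0201
L = P_1 × P_2 = 0.6548 × 0.0201 = 0.01316

0.013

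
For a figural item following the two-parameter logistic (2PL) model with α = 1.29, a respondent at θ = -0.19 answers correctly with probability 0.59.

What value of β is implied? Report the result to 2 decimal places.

-0.47

P(θ) = 1 / (1 + exp(−α(θ − β)))
logit(0.59) = ln(0.59/0.41) = 0.3640
β = θ − logit/(α) = -0.19 − 0.3640/1.2900 = -0.4721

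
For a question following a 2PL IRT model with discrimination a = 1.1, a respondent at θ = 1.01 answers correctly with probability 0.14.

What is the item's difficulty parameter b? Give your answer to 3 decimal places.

P(θ) = 1 / (1 + exp(−a(θ − b)))
logit(0.14) = ln(0.14/0.86) = -1.8153
b = θ − logit/(a) = 1.01 − (-1.8153)/1.1000 = 2.6603

2.660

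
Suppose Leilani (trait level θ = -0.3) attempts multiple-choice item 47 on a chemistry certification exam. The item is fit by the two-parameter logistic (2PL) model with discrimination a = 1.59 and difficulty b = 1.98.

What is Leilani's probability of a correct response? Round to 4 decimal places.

0.0260

P(θ) = 1 / (1 + exp(−a(θ − b)))
Exponent: 1.59 × (-0.3 − 1.98) = -3.6252
1/(1 + e^{3.6252}) = 0.0260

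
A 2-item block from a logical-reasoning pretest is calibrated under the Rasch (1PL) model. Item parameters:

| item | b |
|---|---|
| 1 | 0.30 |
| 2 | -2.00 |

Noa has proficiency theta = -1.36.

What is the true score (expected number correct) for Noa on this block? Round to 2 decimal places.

P(theta) = 1 / (1 + exp(−(theta − b)))
P_1 = 1/(1+e^{1.6600}) = 0.1598
P_2 = 1/(1+e^{-0.6400}) = 0.6548
E[score] = 0.1598 + 0.6548 = 0.8145

0.81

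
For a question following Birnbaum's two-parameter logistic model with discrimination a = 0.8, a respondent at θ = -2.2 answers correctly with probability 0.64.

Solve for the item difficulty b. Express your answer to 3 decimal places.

P(θ) = 1 / (1 + exp(−a(θ − b)))
logit(0.64) = ln(0.64/0.36) = 0.5754
b = θ − logit/(a) = -2.2 − 0.5754/0.8000 = -2.9192

-2.919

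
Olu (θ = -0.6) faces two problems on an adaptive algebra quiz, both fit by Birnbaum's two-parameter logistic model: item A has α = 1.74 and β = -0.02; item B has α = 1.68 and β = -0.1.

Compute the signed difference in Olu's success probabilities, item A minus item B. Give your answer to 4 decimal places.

P(θ) = 1 / (1 + exp(−α(θ − β)))
P_A = 0.2671
P_B = 0.3015
P_A − P_B = -0.0344

-0.0344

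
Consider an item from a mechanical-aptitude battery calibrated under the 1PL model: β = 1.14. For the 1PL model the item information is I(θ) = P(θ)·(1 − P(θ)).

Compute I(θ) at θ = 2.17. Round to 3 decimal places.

0.194

P = 1/(1+e^{-1.0300}) = 0.7369
P(1−P) = 0.7369 × 0.2631 = 0.1939
I = P(1−P) = 0.19387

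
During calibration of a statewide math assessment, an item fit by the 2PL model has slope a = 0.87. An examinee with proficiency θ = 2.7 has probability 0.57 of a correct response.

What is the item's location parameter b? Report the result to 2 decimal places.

2.38

P(θ) = 1 / (1 + exp(−a(θ − b)))
logit(0.57) = ln(0.57/0.43) = 0.2819
b = θ − logit/(a) = 2.7 − 0.2819/0.8700 = 2.3760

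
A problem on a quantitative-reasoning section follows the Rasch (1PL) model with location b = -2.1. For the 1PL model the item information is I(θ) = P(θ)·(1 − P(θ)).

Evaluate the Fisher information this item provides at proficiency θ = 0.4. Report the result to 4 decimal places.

P = 1/(1+e^{-2.5000}) = 0.9241
P(1−P) = 0.9241 × 0.0759 = 0.0701
I = P(1−P) = 0.07010

0.0701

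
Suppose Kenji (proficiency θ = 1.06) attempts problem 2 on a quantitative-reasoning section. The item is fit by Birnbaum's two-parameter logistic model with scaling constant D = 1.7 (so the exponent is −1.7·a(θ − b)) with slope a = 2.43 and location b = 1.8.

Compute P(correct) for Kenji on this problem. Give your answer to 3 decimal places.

0.045

P(θ) = 1 / (1 + exp(−D·a(θ − b)))
Exponent: 1.7 × 2.43 × (1.06 − 1.8) = -3.0569
1/(1 + e^{3.0569}) = 0.0449
P = 0.0449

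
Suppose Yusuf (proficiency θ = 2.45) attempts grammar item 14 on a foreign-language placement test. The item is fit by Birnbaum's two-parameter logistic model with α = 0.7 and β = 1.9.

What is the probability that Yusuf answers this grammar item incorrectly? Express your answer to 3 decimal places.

P(θ) = 1 / (1 + exp(−α(θ − β)))
Exponent: 0.7 × (2.45 − 1.9) = 0.3850
1/(1 + e^{-0.3850}) = 0.5951
P(incorrect) = 1 − 0.5951 = 0.4049

0.405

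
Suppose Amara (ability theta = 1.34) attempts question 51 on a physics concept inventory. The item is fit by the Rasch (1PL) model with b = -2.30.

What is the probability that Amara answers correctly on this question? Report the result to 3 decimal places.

P(theta) = 1 / (1 + exp(−(theta − b)))
Exponent: (1.34 − (-2.30)) = 3.6400
1/(1 + e^{-3.6400}) = 0.9744
P = 0.9744

0.974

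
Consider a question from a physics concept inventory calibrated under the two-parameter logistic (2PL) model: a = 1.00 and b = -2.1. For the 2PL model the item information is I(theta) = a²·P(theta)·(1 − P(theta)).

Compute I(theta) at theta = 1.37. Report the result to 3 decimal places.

P = 1/(1+e^{-3.4700}) = 0.9698
P(1−P) = 0.9698 × 0.0302 = 0.0293
I = a² × P(1−P) = 1.00² × 0.0293 = 0.02927

0.029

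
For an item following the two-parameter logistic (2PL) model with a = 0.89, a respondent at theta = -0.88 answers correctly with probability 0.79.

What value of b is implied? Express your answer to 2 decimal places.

P(theta) = 1 / (1 + exp(−a(theta − b)))
logit(0.79) = ln(0.79/0.21) = 1.3249
b = theta − logit/(a) = -0.88 − 1.3249/0.8900 = -2.3687

-2.37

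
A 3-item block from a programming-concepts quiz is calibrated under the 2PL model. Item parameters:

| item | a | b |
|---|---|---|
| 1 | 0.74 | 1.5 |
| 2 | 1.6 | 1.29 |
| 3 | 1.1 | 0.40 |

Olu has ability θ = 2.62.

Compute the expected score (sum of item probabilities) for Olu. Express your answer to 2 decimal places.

P(θ) = 1 / (1 + exp(−a(θ − b)))
P_1 = 1/(1+e^{-0.8288}) = 0.6961
P_2 = 1/(1+e^{-2.1280}) = 0.8936
P_3 = 1/(1+e^{-2.4420}) = 0.9200
E[score] = 0.6961 + 0.8936 + 0.9200 = 2.5097

2.51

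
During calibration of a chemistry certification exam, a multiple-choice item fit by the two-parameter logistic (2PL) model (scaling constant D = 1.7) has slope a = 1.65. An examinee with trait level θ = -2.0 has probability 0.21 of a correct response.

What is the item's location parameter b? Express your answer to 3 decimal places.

P(θ) = 1 / (1 + exp(−D·a(θ − b)))
logit(0.21) = ln(0.21/0.79) = -1.3249
b = θ − logit/(1.7·a) = -2.0 − (-1.3249)/2.8050 = -1.5277

-1.528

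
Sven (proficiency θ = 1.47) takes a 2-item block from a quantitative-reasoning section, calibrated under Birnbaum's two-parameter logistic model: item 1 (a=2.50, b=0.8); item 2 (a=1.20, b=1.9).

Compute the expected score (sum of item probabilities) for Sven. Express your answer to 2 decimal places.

1.22

P(θ) = 1 / (1 + exp(−a(θ − b)))
P_1 = 1/(1+e^{-1.6750}) = 0.8422
P_2 = 1/(1+e^{0.5160}) = 0.3738
E[score] = 0.8422 + 0.3738 = 1.2160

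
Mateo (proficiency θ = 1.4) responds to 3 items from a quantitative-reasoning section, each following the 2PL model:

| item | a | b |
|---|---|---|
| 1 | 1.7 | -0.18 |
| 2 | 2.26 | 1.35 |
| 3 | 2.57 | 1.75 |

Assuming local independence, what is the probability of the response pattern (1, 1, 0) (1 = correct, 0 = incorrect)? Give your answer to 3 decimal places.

0.352

P(θ) = 1 / (1 + exp(−a(θ − b)))
P_1 = 1/(1+e^{-2.6860}) = 0.9362
P_2 = 1/(1+e^{-0.1130}) = 0.5282
P_3 = 1/(1+e^{0.8995}) = 0.2892
L = P_1 × P_2 × (1−P_3) = 0.9362 × 0.5282 × 0.7108 = 0.35153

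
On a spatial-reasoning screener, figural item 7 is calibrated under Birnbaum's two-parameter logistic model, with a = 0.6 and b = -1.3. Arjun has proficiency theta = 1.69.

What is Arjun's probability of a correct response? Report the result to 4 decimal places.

P(theta) = 1 / (1 + exp(−a(theta − b)))
Exponent: 0.6 × (1.69 − (-1.3)) = 1.7940
1/(1 + e^{-1.7940}) = 0.8574

0.8574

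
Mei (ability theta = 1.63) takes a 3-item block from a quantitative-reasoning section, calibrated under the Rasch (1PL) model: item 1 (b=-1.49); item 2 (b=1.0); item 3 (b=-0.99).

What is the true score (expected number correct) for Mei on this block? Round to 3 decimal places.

2.542

P(theta) = 1 / (1 + exp(−(theta − b)))
P_1 = 1/(1+e^{-3.1200}) = 0.9577
P_2 = 1/(1+e^{-0.6300}) = 0.6525
P_3 = 1/(1+e^{-2.6200}) = 0.9321
E[score] = 0.9577 + 0.6525 + 0.9321 = 2.5423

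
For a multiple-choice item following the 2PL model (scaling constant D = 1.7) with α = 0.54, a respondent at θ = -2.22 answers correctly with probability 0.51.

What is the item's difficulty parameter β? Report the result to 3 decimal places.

-2.264

P(θ) = 1 / (1 + exp(−D·α(θ − β)))
logit(0.51) = ln(0.51/0.49) = 0.0400
β = θ − logit/(1.7·α) = -2.22 − 0.0400/0.9180 = -2.2636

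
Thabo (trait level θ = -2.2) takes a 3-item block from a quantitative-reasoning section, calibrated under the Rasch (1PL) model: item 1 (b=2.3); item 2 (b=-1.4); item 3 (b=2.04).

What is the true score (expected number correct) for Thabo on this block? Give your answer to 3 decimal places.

0.335

P(θ) = 1 / (1 + exp(−(θ − b)))
P_1 = 1/(1+e^{4.5000}) = 0.0110
P_2 = 1/(1+e^{0.8000}) = 0.3100
P_3 = 1/(1+e^{4.2400}) = 0.0142
E[score] = 0.0110 + 0.3100 + 0.0142 = 0.3352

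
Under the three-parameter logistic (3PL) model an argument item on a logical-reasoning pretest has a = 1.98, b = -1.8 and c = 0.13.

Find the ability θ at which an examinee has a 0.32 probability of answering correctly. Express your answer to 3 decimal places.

P(θ) = c + (1 − c) · 1 / (1 + exp(−a(θ − b)))
Remove guessing floor: (0.32 − 0.13)/(1 − 0.13) = 0.2184
logit = ln(0.2184/0.7816) = -1.2751
θ = b + logit/(a) = -1.8 + (-1.2751)/1.9800 = -2.4440

-2.444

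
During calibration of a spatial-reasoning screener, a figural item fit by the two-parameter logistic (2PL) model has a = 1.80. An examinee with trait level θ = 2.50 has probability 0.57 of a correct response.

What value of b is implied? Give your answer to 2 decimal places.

P(θ) = 1 / (1 + exp(−a(θ − b)))
logit(0.57) = ln(0.57/0.43) = 0.2819
b = θ − logit/(a) = 2.50 − 0.2819/1.8000 = 2.3434

2.34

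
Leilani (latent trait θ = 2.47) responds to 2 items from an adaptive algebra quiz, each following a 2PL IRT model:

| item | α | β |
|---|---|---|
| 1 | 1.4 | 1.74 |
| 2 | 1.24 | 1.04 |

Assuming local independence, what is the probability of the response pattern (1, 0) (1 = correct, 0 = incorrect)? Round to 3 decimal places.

0.107

P(θ) = 1 / (1 + exp(−α(θ − β)))
P_1 = 1/(1+e^{-1.0220}) = 0.7354
P_2 = 1/(1+e^{-1.7732}) = 0.8549
L = P_1 × (1−P_2) = 0.7354 × 0.1451 = 0.10673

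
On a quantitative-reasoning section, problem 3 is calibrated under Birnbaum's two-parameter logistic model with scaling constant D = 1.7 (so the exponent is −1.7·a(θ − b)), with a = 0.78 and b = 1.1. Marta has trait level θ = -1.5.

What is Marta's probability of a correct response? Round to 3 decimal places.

0.031

P(θ) = 1 / (1 + exp(−D·a(θ − b)))
Exponent: 1.7 × 0.78 × (-1.5 − 1.1) = -3.4476
1/(1 + e^{3.4476}) = 0.0308
P = 0.0308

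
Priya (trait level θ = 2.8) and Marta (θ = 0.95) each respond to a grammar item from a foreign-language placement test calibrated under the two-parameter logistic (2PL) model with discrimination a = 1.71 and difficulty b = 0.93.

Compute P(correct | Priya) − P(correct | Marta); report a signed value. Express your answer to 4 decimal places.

0.4522

P(θ) = 1 / (1 + exp(−a(θ − b)))
P(Priya) = 0.9607  [exponent 3.1977]
P(Marta) = 0.5085  [exponent 0.0342]
Difference = 0.9607 − 0.5085 = 0.4522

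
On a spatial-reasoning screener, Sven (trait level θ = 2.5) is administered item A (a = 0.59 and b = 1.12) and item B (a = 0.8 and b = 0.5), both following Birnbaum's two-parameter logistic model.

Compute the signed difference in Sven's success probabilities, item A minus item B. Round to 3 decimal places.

P(θ) = 1 / (1 + exp(−a(θ − b)))
P_A = 0.6930
P_B = 0.8320
P_A − P_B = -0.1390

-0.139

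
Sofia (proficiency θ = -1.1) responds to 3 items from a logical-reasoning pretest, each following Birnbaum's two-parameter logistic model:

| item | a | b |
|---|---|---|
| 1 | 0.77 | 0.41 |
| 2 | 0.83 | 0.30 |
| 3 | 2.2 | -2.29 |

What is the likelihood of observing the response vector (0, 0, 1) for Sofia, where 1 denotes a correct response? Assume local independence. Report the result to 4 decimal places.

0.5408

P(θ) = 1 / (1 + exp(−a(θ − b)))
P_1 = 1/(1+e^{1.1627}) = 0.2382
P_2 = 1/(1+e^{1.1620}) = 0.2383
P_3 = 1/(1+e^{-2.6180}) = 0.9320
L = (1−P_1) × (1−P_2) × P_3 = 0.7618 × 0.7617 × 0.9320 = 0.54083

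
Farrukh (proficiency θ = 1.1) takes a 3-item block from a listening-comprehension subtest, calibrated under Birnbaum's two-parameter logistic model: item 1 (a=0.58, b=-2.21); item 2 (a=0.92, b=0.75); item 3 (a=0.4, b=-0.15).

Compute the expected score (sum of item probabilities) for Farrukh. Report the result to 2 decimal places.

2.07

P(θ) = 1 / (1 + exp(−a(θ − b)))
P_1 = 1/(1+e^{-1.9198}) = 0.8721
P_2 = 1/(1+e^{-0.3220}) = 0.5798
P_3 = 1/(1+e^{-0.5000}) = 0.6225
E[score] = 0.8721 + 0.5798 + 0.6225 = 2.0744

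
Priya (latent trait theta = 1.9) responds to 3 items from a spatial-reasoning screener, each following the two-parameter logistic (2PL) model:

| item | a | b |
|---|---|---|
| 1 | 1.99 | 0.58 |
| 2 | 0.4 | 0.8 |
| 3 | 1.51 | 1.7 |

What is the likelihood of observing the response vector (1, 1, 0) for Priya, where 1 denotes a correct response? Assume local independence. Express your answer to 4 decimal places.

P(theta) = 1 / (1 + exp(−a(theta − b)))
P_1 = 1/(1+e^{-2.6268}) = 0.9326
P_2 = 1/(1+e^{-0.4400}) = 0.6083
P_3 = 1/(1+e^{-0.3020}) = 0.5749
L = P_1 × P_2 × (1−P_3) = 0.9326 × 0.6083 × 0.4251 = 0.24112

0.2411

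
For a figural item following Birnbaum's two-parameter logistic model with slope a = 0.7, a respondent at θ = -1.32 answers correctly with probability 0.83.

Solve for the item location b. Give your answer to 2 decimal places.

-3.59

P(θ) = 1 / (1 + exp(−a(θ − b)))
logit(0.83) = ln(0.83/0.17) = 1.5856
b = θ − logit/(a) = -1.32 − 1.5856/0.7000 = -3.5852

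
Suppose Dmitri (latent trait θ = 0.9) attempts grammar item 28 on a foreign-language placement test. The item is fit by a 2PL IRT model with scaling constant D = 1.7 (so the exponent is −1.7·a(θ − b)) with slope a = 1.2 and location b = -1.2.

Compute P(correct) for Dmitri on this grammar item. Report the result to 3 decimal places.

0.986

P(θ) = 1 / (1 + exp(−D·a(θ − b)))
Exponent: 1.7 × 1.2 × (0.9 − (-1.2)) = 4.2840
1/(1 + e^{-4.2840}) = 0.9864
P = 0.9864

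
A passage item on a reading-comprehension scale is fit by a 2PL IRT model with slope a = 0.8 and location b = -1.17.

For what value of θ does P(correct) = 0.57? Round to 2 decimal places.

P(θ) = 1 / (1 + exp(−a(θ − b)))
logit = ln(0.5700/0.4300) = 0.2819
θ = b + logit/(a) = -1.17 + 0.2819/0.8000 = -0.8177

-0.82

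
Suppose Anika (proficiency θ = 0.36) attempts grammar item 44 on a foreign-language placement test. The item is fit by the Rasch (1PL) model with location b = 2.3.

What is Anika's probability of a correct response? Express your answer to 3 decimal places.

P(θ) = 1 / (1 + exp(−(θ − b)))
Exponent: (0.36 − 2.3) = -1.9400
1/(1 + e^{1.9400}) = 0.1256
P = 0.1256

0.126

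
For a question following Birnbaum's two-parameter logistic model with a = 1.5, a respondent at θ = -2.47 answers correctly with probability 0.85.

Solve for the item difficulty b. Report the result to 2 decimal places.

P(θ) = 1 / (1 + exp(−a(θ − b)))
logit(0.85) = ln(0.85/0.15) = 1.7346
b = θ − logit/(a) = -2.47 − 1.7346/1.5000 = -3.6264

-3.63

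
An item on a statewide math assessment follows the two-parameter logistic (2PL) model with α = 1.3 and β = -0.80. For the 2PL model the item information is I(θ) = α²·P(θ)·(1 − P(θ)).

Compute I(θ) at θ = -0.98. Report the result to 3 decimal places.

0.417

P = 1/(1+e^{0.2340}) = 0.4418
P(1−P) = 0.4418 × 0.5582 = 0.2466
I = α² × P(1−P) = 1.3² × 0.2466 = 0.41677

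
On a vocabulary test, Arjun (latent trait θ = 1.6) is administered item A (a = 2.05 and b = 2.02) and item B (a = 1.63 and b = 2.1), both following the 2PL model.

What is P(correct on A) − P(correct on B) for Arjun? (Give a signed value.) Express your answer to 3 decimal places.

-0.010

P(θ) = 1 / (1 + exp(−a(θ − b)))
P_A = 0.2971
P_B = 0.3068
P_A − P_B = -0.0097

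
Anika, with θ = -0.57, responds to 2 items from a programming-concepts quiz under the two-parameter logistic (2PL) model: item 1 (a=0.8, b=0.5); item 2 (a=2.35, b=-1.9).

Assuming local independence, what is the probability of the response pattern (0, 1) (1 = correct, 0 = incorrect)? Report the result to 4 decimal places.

0.6723

P(θ) = 1 / (1 + exp(−a(θ − b)))
P_1 = 1/(1+e^{0.8560}) = 0.2982
P_2 = 1/(1+e^{-3.1255}) = 0.9579
L = (1−P_1) × P_2 = 0.7018 × 0.9579 = 0.67230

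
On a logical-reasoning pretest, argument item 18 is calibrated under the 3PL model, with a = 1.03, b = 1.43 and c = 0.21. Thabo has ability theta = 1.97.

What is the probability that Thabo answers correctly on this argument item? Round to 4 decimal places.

P(theta) = c + (1 − c) · 1 / (1 + exp(−a(theta − b)))
Exponent: 1.03 × (1.97 − 1.43) = 0.5562
1/(1 + e^{-0.5562}) = 0.6356
P = 0.21 + 0.79 × 0.6356 = 0.7121

0.7121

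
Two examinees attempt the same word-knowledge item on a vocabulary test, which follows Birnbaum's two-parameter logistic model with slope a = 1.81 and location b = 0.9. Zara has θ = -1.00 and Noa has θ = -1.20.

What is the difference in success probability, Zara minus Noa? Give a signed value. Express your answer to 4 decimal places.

0.0092

P(θ) = 1 / (1 + exp(−a(θ − b)))
P(Zara) = 0.0311  [exponent -3.4390]
P(Noa) = 0.0219  [exponent -3.8010]
Difference = 0.0311 − 0.0219 = 0.0092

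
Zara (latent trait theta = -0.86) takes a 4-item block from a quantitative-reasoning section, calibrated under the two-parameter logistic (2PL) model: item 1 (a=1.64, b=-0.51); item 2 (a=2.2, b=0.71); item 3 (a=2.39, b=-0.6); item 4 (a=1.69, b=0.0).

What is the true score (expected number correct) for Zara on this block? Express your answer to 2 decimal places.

P(theta) = 1 / (1 + exp(−a(theta − b)))
P_1 = 1/(1+e^{0.5740}) = 0.3603
P_2 = 1/(1+e^{3.4540}) = 0.0306
P_3 = 1/(1+e^{0.6214}) = 0.3495
P_4 = 1/(1+e^{1.4534}) = 0.1895
E[score] = 0.3603 + 0.0306 + 0.3495 + 0.1895 = 0.9299

0.93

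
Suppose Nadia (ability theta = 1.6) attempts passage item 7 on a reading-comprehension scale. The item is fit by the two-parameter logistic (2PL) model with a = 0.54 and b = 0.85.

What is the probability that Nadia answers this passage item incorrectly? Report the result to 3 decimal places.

0.400

P(theta) = 1 / (1 + exp(−a(theta − b)))
Exponent: 0.54 × (1.6 − 0.85) = 0.4050
1/(1 + e^{-0.4050}) = 0.5999
P(incorrect) = 1 − 0.5999 = 0.4001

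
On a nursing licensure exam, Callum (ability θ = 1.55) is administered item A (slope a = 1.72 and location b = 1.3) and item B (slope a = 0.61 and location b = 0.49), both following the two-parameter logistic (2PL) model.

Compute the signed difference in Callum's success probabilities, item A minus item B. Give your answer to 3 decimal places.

-0.050

P(θ) = 1 / (1 + exp(−a(θ − b)))
P_A = 0.6059
P_B = 0.6562
P_A − P_B = -0.0504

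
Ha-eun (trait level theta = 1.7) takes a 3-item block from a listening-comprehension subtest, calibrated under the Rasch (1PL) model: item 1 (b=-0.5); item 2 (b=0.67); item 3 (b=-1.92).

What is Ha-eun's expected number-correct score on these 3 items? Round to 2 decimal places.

P(theta) = 1 / (1 + exp(−(theta − b)))
P_1 = 1/(1+e^{-2.2000}) = 0.9002
P_2 = 1/(1+e^{-1.0300}) = 0.7369
P_3 = 1/(1+e^{-3.6200}) = 0.9739
E[score] = 0.9002 + 0.7369 + 0.9739 = 2.6111

2.61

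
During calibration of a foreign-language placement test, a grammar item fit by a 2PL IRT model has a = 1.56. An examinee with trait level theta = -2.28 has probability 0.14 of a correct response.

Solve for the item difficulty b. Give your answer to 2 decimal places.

-1.12

P(theta) = 1 / (1 + exp(−a(theta − b)))
logit(0.14) = ln(0.14/0.86) = -1.8153
b = theta − logit/(a) = -2.28 − (-1.8153)/1.5600 = -1.1164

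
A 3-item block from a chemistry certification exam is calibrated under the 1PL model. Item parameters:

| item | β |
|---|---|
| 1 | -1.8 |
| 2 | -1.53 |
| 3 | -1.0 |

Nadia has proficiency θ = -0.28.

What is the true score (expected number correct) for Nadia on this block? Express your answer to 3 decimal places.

2.270

P(θ) = 1 / (1 + exp(−(θ − β)))
P_1 = 1/(1+e^{-1.5200}) = 0.8205
P_2 = 1/(1+e^{-1.2500}) = 0.7773
P_3 = 1/(1+e^{-0.7200}) = 0.6726
E[score] = 0.8205 + 0.7773 + 0.6726 = 2.2704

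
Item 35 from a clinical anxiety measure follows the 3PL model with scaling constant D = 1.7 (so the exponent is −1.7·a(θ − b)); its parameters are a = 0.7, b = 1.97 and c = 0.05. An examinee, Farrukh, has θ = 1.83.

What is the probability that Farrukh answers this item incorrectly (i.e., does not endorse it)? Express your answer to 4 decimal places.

0.5145

P(θ) = c + (1 − c) · 1 / (1 + exp(−D·a(θ − b)))
Exponent: 1.7 × 0.7 × (1.83 − 1.97) = -0.1666
1/(1 + e^{0.1666}) = 0.4584
P = 0.05 + 0.95 × 0.4584 = 0.4855
P(incorrect) = 1 − 0.4855 = 0.5145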